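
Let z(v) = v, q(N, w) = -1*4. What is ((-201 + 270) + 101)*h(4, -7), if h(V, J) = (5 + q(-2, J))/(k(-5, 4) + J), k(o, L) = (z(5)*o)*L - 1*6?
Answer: -170/113 ≈ -1.5044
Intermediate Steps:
q(N, w) = -4
k(o, L) = -6 + 5*L*o (k(o, L) = (5*o)*L - 1*6 = 5*L*o - 6 = -6 + 5*L*o)
h(V, J) = 1/(-106 + J) (h(V, J) = (5 - 4)/((-6 + 5*4*(-5)) + J) = 1/((-6 - 100) + J) = 1/(-106 + J))
((-201 + 270) + 101)*h(4, -7) = ((-201 + 270) + 101)/(-106 - 7) = (69 + 101)/(-113) = 170*(-1/113) = -170/113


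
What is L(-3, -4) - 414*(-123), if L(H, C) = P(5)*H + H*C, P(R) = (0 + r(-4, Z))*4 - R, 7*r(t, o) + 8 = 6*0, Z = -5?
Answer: 356739/7 ≈ 50963.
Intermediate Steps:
r(t, o) = -8/7 (r(t, o) = -8/7 + (6*0)/7 = -8/7 + (⅐)*0 = -8/7 + 0 = -8/7)
P(R) = -32/7 - R (P(R) = (0 - 8/7)*4 - R = -8/7*4 - R = -32/7 - R)
L(H, C) = -67*H/7 + C*H (L(H, C) = (-32/7 - 1*5)*H + H*C = (-32/7 - 5)*H + C*H = -67*H/7 + C*H)
L(-3, -4) - 414*(-123) = (⅐)*(-3)*(-67 + 7*(-4)) - 414*(-123) = (⅐)*(-3)*(-67 - 28) + 50922 = (⅐)*(-3)*(-95) + 50922 = 285/7 + 50922 = 356739/7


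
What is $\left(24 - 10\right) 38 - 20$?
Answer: $512$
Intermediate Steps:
$\left(24 - 10\right) 38 - 20 = 14 \cdot 38 - 20 = 532 - 20 = 512$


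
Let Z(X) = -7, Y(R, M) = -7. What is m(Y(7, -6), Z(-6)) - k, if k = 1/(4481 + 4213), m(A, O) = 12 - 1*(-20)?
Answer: 278207/8694 ≈ 32.000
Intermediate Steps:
m(A, O) = 32 (m(A, O) = 12 + 20 = 32)
k = 1/8694 ≈ 0.00011502
m(Y(7, -6), Z(-6)) - k = 32 - 1*1/8694 = 32 - 1/8694 = 278207/8694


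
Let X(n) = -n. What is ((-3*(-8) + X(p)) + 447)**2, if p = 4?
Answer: 218089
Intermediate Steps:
((-3*(-8) + X(p)) + 447)**2 = ((-3*(-8) - 1*4) + 447)**2 = ((24 - 4) + 447)**2 = (20 + 447)**2 = 467**2 = 218089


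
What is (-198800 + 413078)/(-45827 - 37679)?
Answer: -107139/41753 ≈ -2.5660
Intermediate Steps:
(-198800 + 413078)/(-45827 - 37679) = 214278/(-83506) = 214278*(-1/83506) = -107139/41753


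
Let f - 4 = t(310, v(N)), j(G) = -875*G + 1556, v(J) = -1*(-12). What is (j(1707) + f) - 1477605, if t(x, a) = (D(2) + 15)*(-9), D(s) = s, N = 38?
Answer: -2969823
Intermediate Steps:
v(J) = 12
j(G) = 1556 - 875*G
t(x, a) = -153 (t(x, a) = (2 + 15)*(-9) = 17*(-9) = -153)
f = -149 (f = 4 - 153 = -149)
(j(1707) + f) - 1477605 = ((1556 - 875*1707) - 149) - 1477605 = ((1556 - 1493625) - 149) - 1477605 = (-1492069 - 149) - 1477605 = -1492218 - 1477605 = -2969823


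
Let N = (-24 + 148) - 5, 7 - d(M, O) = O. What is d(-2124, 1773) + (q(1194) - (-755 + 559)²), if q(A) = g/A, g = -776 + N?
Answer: -15992655/398 ≈ -40183.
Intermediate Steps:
d(M, O) = 7 - O
N = 119 (N = 124 - 5 = 119)
g = -657 (g = -776 + 119 = -657)
q(A) = -657/A
d(-2124, 1773) + (q(1194) - (-755 + 559)²) = (7 - 1*1773) + (-657/1194 - (-755 + 559)²) = (7 - 1773) + (-657*1/1194 - 1*(-196)²) = -1766 + (-219/398 - 1*38416) = -1766 + (-219/398 - 38416) = -1766 - 15289787/398 = -15992655/398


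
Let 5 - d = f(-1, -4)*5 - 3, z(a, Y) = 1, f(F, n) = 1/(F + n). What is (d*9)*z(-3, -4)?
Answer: 81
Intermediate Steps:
d = 9 (d = 5 - (5/(-1 - 4) - 3) = 5 - (5/(-5) - 3) = 5 - (-⅕*5 - 3) = 5 - (-1 - 3) = 5 - 1*(-4) = 5 + 4 = 9)
(d*9)*z(-3, -4) = (9*9)*1 = 81*1 = 81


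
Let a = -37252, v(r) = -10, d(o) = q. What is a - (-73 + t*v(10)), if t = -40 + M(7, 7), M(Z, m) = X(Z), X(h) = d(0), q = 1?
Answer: -37569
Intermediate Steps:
d(o) = 1
X(h) = 1
M(Z, m) = 1
t = -39 (t = -40 + 1 = -39)
a - (-73 + t*v(10)) = -37252 - (-73 - 39*(-10)) = -37252 - (-73 + 390) = -37252 - 1*317 = -37252 - 317 = -37569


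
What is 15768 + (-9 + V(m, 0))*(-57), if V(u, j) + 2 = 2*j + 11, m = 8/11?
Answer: 15768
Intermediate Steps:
m = 8/11 (m = 8*(1/11) = 8/11 ≈ 0.72727)
V(u, j) = 9 + 2*j (V(u, j) = -2 + (2*j + 11) = -2 + (11 + 2*j) = 9 + 2*j)
15768 + (-9 + V(m, 0))*(-57) = 15768 + (-9 + (9 + 2*0))*(-57) = 15768 + (-9 + (9 + 0))*(-57) = 15768 + (-9 + 9)*(-57) = 15768 + 0*(-57) = 15768 + 0 = 15768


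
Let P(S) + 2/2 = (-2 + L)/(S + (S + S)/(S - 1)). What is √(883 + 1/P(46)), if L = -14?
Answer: 3*√203552778/1441 ≈ 29.703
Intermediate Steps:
P(S) = -1 - 16/(S + 2*S/(-1 + S)) (P(S) = -1 + (-2 - 14)/(S + (S + S)/(S - 1)) = -1 - 16/(S + (2*S)/(-1 + S)) = -1 - 16/(S + 2*S/(-1 + S)))
√(883 + 1/P(46)) = √(883 + 1/((16 - 1*46² - 17*46)/(46*(1 + 46)))) = √(883 + 1/((1/46)*(16 - 1*2116 - 782)/47)) = √(883 + 1/((1/46)*(1/47)*(16 - 2116 - 782))) = √(883 + 1/((1/46)*(1/47)*(-2882))) = √(883 + 1/(-1441/1081)) = √(883 - 1081/1441) = √(1271322/1441) = 3*√203552778/1441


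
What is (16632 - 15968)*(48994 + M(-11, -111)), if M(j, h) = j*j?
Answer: 32612360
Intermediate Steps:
M(j, h) = j**2
(16632 - 15968)*(48994 + M(-11, -111)) = (16632 - 15968)*(48994 + (-11)**2) = 664*(48994 + 121) = 664*49115 = 32612360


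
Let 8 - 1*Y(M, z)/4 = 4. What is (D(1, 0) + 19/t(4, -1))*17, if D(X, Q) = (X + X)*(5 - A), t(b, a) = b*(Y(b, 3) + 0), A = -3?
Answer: 17731/64 ≈ 277.05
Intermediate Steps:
Y(M, z) = 16 (Y(M, z) = 32 - 4*4 = 32 - 16 = 16)
t(b, a) = 16*b (t(b, a) = b*(16 + 0) = b*16 = 16*b)
D(X, Q) = 16*X (D(X, Q) = (X + X)*(5 - 1*(-3)) = (2*X)*(5 + 3) = (2*X)*8 = 16*X)
(D(1, 0) + 19/t(4, -1))*17 = (16*1 + 19/((16*4)))*17 = (16 + 19/64)*17 = (1043/64)*17 = 17731/64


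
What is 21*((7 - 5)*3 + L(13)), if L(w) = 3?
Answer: 189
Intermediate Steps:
21*((7 - 5)*3 + L(13)) = 21*((7 - 5)*3 + 3) = 21*(2*3 + 3) = 21*(6 + 3) = 21*9 = 189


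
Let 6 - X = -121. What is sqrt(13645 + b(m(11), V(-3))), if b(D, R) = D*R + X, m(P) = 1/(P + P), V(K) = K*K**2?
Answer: sqrt(6665054)/22 ≈ 117.35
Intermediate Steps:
X = 127 (X = 6 - 1*(-121) = 6 + 121 = 127)
V(K) = K**3
m(P) = 1/(2*P)
b(D, R) = 127 + D*R (b(D, R) = D*R + 127 = 127 + D*R)
sqrt(13645 + b(m(11), V(-3))) = sqrt(13645 + (127 + ((1/2)/11)*(-3)**3)) = sqrt(13645 + (127 + ((1/2)*(1/11))*(-27))) = sqrt(13645 + (127 + (1/22)*(-27))) = sqrt(13645 + (127 - 27/22)) = sqrt(13645 + 2767/22) = sqrt(302957/22) = sqrt(6665054)/22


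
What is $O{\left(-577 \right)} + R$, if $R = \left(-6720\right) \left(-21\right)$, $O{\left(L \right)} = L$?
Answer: $140543$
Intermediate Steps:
$R = 141120$
$O{\left(-577 \right)} + R = -577 + 141120 = 140543$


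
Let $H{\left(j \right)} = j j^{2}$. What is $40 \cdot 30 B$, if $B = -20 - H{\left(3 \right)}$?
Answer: $-56400$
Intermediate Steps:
$H{\left(j \right)} = j^{3}$
$B = -47$ ($B = -20 - 3^{3} = -20 - 27 = -47$)
$40 \cdot 30 B = 40 \cdot 30 \left(-47\right) = 1200 \left(-47\right) = -56400$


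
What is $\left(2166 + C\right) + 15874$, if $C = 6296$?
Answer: $24336$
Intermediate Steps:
$\left(2166 + C\right) + 15874 = \left(2166 + 6296\right) + 15874 = 8462 + 15874 = 24336$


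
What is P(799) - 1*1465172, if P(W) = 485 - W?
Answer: -1465486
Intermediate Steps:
P(799) - 1*1465172 = (485 - 1*799) - 1*1465172 = (485 - 799) - 1465172 = -314 - 1465172 = -1465486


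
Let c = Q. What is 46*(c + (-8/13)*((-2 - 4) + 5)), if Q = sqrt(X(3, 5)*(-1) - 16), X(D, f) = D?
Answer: 368/13 + 46*I*sqrt(19) ≈ 28.308 + 200.51*I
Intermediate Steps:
Q = I*sqrt(19) (Q = sqrt(3*(-1) - 16) = sqrt(-3 - 16) = sqrt(-19) = I*sqrt(19) ≈ 4.3589*I)
c = I*sqrt(19) ≈ 4.3589*I
46*(c + (-8/13)*((-2 - 4) + 5)) = 46*(I*sqrt(19) + (-8/13)*((-2 - 4) + 5)) = 46*(I*sqrt(19) + (-8*1/13)*(-6 + 5)) = 46*(I*sqrt(19) - 8/13*(-1)) = 46*(I*sqrt(19) + 8/13) = 46*(8/13 + I*sqrt(19)) = 368/13 + 46*I*sqrt(19)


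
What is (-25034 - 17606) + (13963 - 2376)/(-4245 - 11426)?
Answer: -668223027/15671 ≈ -42641.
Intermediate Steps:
(-25034 - 17606) + (13963 - 2376)/(-4245 - 11426) = -42640 + 11587/(-15671) = -42640 + 11587*(-1/15671) = -42640 - 11587/15671 = -668223027/15671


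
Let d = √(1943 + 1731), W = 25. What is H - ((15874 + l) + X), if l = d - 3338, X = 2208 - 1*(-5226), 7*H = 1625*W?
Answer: -99165/7 - √3674 ≈ -14227.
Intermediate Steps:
H = 40625/7 (H = (1625*25)/7 = (⅐)*40625 = 40625/7 ≈ 5803.6)
d = √3674 ≈ 60.614
X = 7434 (X = 2208 + 5226 = 7434)
l = -3338 + √3674 (l = √3674 - 3338 = -3338 + √3674 ≈ -3277.4)
H - ((15874 + l) + X) = 40625/7 - ((15874 + (-3338 + √3674)) + 7434) = 40625/7 - ((12536 + √3674) + 7434) = 40625/7 - (19970 + √3674) = 40625/7 + (-19970 - √3674) = -99165/7 - √3674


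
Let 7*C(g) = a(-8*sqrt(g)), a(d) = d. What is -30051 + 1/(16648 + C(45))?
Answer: -51013963015183/1697579552 + 21*sqrt(5)/1697579552 ≈ -30051.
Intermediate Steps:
C(g) = -8*sqrt(g)/7 (C(g) = (-8*sqrt(g))/7 = -8*sqrt(g)/7)
-30051 + 1/(16648 + C(45)) = -30051 + 1/(16648 - 24*sqrt(5)/7)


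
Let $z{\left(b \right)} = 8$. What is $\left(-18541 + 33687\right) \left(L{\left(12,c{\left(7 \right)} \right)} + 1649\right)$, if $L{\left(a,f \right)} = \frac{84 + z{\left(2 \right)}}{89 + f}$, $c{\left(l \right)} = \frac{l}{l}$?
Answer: $\frac{1124605646}{45} \approx 2.4991 \cdot 10^{7}$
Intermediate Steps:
$c{\left(l \right)} = 1$
$L{\left(a,f \right)} = \frac{92}{89 + f}$ ($L{\left(a,f \right)} = \frac{84 + 8}{89 + f} = \frac{92}{89 + f}$)
$\left(-18541 + 33687\right) \left(L{\left(12,c{\left(7 \right)} \right)} + 1649\right) = \left(-18541 + 33687\right) \left(\frac{92}{89 + 1} + 1649\right) = 15146 \left(\frac{92}{90} + 1649\right) = 15146 \left(92 \cdot \frac{1}{90} + 1649\right) = 15146 \left(\frac{46}{45} + 1649\right) = 15146 \cdot \frac{74251}{45} = \frac{1124605646}{45}$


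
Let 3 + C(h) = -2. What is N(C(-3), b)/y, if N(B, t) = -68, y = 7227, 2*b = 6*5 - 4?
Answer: -68/7227 ≈ -0.0094092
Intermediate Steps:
C(h) = -5 (C(h) = -3 - 2 = -5)
b = 13 (b = (6*5 - 4)/2 = (30 - 4)/2 = (½)*26 = 13)
N(C(-3), b)/y = -68/7227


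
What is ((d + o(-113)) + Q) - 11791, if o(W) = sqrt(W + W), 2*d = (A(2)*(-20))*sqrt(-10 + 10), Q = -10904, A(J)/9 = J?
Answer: -22695 + I*sqrt(226) ≈ -22695.0 + 15.033*I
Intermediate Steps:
A(J) = 9*J
d = 0 (d = (((9*2)*(-20))*sqrt(-10 + 10))/2 = ((18*(-20))*sqrt(0))/2 = (-360*0)/2 = (1/2)*0 = 0)
o(W) = sqrt(2)*sqrt(W) (o(W) = sqrt(2*W) = sqrt(2)*sqrt(W))
((d + o(-113)) + Q) - 11791 = ((0 + sqrt(2)*sqrt(-113)) - 10904) - 11791 = ((0 + sqrt(2)*(I*sqrt(113))) - 10904) - 11791 = ((0 + I*sqrt(226)) - 10904) - 11791 = (I*sqrt(226) - 10904) - 11791 = (-10904 + I*sqrt(226)) - 11791 = -22695 + I*sqrt(226)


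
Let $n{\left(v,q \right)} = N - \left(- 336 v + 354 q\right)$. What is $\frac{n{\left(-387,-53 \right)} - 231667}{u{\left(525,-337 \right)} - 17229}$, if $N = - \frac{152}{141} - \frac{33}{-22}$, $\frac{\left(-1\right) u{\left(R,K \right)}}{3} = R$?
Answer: $\frac{96708115}{5302728} \approx 18.237$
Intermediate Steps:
$u{\left(R,K \right)} = - 3 R$
$N = \frac{119}{282}$ ($N = \left(-152\right) \frac{1}{141} - - \frac{3}{2} = - \frac{152}{141} + \frac{3}{2} = \frac{119}{282} \approx 0.42199$)
$n{\left(v,q \right)} = \frac{119}{282} - 354 q + 336 v$ ($n{\left(v,q \right)} = \frac{119}{282} - \left(- 336 v + 354 q\right) = \frac{119}{282} - 354 q + 336 v$)
$\frac{n{\left(-387,-53 \right)} - 231667}{u{\left(525,-337 \right)} - 17229} = \frac{\left(\frac{119}{282} - -18762 + 336 \left(-387\right)\right) - 231667}{\left(-3\right) 525 - 17229} = \frac{\left(\frac{119}{282} + 18762 - 130032\right) - 231667}{-1575 - 17229} = \frac{- \frac{31378021}{282} - 231667}{-18804} = \left(- \frac{96708115}{282}\right) \left(- \frac{1}{18804}\right) = \frac{96708115}{5302728}$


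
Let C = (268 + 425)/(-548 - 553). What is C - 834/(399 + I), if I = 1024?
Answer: -634791/522241 ≈ -1.2155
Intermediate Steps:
C = -231/367 (C = 693/(-1101) = 693*(-1/1101) = -231/367 ≈ -0.62943)
C - 834/(399 + I) = -231/367 - 834/(399 + 1024) = -231/367 - 834/1423 = -634791/522241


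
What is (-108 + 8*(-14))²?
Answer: 48400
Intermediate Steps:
(-108 + 8*(-14))² = (-108 - 112)² = (-220)² = 48400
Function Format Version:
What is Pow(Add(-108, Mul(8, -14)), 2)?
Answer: 48400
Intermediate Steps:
Pow(Add(-108, Mul(8, -14)), 2) = Pow(Add(-108, -112), 2) = Pow(-220, 2) = 48400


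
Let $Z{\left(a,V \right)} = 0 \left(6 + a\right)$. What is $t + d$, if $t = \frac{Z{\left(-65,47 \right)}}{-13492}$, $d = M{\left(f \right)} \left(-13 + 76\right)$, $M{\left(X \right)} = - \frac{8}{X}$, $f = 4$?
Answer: $-126$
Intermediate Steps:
$Z{\left(a,V \right)} = 0$
$d = -126$ ($d = - \frac{8}{4} \left(-13 + 76\right) = \left(-8\right) \frac{1}{4} \cdot 63 = \left(-2\right) 63 = -126$)
$t = 0$ ($t = \frac{0}{-13492} = 0 \left(- \frac{1}{13492}\right) = 0$)
$t + d = 0 - 126 = -126$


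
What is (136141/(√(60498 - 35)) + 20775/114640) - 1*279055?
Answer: -6398168885/22928 + 136141*√60463/60463 ≈ -2.7850e+5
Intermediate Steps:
(136141/(√(60498 - 35)) + 20775/114640) - 1*279055 = (136141/(√60463) + 20775*(1/114640)) - 279055 = (136141*(√60463/60463) + 4155/22928) - 279055 = (136141*√60463/60463 + 4155/22928) - 279055 = (4155/22928 + 136141*√60463/60463) - 279055 = -6398168885/22928 + 136141*√60463/60463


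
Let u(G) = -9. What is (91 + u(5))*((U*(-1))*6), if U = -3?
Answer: 1476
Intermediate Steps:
(91 + u(5))*((U*(-1))*6) = (91 - 9)*(-3*(-1)*6) = 82*(3*6) = 82*18 = 1476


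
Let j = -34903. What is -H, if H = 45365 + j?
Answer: -10462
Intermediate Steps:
H = 10462 (H = 45365 - 34903 = 10462)
-H = -1*10462 = -10462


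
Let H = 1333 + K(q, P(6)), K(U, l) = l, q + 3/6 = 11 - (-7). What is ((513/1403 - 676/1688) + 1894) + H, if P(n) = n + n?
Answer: 1917681153/592066 ≈ 3239.0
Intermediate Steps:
P(n) = 2*n
q = 35/2 (q = -½ + (11 - (-7)) = -½ + (11 - 1*(-7)) = -½ + (11 + 7) = -½ + 18 = 35/2 ≈ 17.500)
H = 1345 (H = 1333 + 2*6 = 1333 + 12 = 1345)
((513/1403 - 676/1688) + 1894) + H = ((513/1403 - 676/1688) + 1894) + 1345 = ((513*(1/1403) - 676*1/1688) + 1894) + 1345 = ((513/1403 - 169/422) + 1894) + 1345 = (-20621/592066 + 1894) + 1345 = 1121352383/592066 + 1345 = 1917681153/592066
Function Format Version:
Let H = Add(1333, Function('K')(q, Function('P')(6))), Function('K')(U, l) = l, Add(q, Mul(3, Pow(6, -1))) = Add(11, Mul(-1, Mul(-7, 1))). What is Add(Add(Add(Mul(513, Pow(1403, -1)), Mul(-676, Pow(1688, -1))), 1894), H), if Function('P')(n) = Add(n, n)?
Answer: Rational(1917681153, 592066) ≈ 3239.0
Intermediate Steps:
Function('P')(n) = Mul(2, n)
q = Rational(35, 2) (q = Add(Rational(-1, 2), Add(11, Mul(-1, Mul(-7, 1)))) = Add(Rational(-1, 2), Add(11, Mul(-1, -7))) = Add(Rational(-1, 2), Add(11, 7)) = Add(Rational(-1, 2), 18) = Rational(35, 2) ≈ 17.500)
H = 1345 (H = Add(1333, Mul(2, 6)) = Add(1333, 12) = 1345)
Add(Add(Add(Mul(513, Pow(1403, -1)), Mul(-676, Pow(1688, -1))), 1894), H) = Add(Add(Add(Mul(513, Pow(1403, -1)), Mul(-676, Pow(1688, -1))), 1894), 1345) = Add(Add(Add(Mul(513, Rational(1, 1403)), Mul(-676, Rational(1, 1688))), 1894), 1345) = Add(Add(Add(Rational(513, 1403), Rational(-169, 422)), 1894), 1345) = Add(Add(Rational(-20621, 592066), 1894), 1345) = Add(Rational(1121352383, 592066), 1345) = Rational(1917681153, 592066)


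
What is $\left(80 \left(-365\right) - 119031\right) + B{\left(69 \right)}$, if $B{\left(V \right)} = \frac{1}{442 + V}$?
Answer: $- \frac{75746040}{511} \approx -1.4823 \cdot 10^{5}$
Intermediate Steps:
$\left(80 \left(-365\right) - 119031\right) + B{\left(69 \right)} = \left(80 \left(-365\right) - 119031\right) + \frac{1}{442 + 69} = \left(-29200 - 119031\right) + \frac{1}{511} = -148231 + \frac{1}{511} = - \frac{75746040}{511}$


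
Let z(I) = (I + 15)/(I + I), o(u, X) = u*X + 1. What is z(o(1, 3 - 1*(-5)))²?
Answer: 16/9 ≈ 1.7778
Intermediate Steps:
o(u, X) = 1 + X*u (o(u, X) = X*u + 1 = 1 + X*u)
z(I) = (15 + I)/(2*I) (z(I) = (15 + I)/((2*I)) = (15 + I)*(1/(2*I)) = (15 + I)/(2*I))
z(o(1, 3 - 1*(-5)))² = ((15 + (1 + (3 - 1*(-5))*1))/(2*(1 + (3 - 1*(-5))*1)))² = ((15 + (1 + (3 + 5)*1))/(2*(1 + (3 + 5)*1)))² = ((15 + (1 + 8*1))/(2*(1 + 8*1)))² = ((15 + (1 + 8))/(2*(1 + 8)))² = ((½)*(15 + 9)/9)² = ((½)*(⅑)*24)² = (4/3)² = 16/9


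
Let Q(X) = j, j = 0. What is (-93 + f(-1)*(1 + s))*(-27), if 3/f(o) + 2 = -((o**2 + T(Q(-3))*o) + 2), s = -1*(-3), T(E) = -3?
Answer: 5103/2 ≈ 2551.5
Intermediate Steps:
Q(X) = 0
s = 3
f(o) = 3/(-4 - o**2 + 3*o) (f(o) = 3/(-2 - ((o**2 - 3*o) + 2)) = 3/(-2 - (2 + o**2 - 3*o)) = 3/(-2 + (-2 - o**2 + 3*o)) = 3/(-4 - o**2 + 3*o))
(-93 + f(-1)*(1 + s))*(-27) = (-93 + (-3/(4 + (-1)**2 - 3*(-1)))*(1 + 3))*(-27) = (-93 - 3/(4 + 1 + 3)*4)*(-27) = (-93 - 3/8*4)*(-27) = (-93 - 3/2)*(-27) = -189/2*(-27) = 5103/2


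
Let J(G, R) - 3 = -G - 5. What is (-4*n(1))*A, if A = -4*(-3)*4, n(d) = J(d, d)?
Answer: 576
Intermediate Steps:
J(G, R) = -2 - G (J(G, R) = 3 + (-G - 5) = 3 + (-5 - G) = -2 - G)
n(d) = -2 - d
A = 48 (A = 12*4 = 48)
(-4*n(1))*A = -4*(-2 - 1*1)*48 = -4*(-2 - 1)*48 = -4*(-3)*48 = 12*48 = 576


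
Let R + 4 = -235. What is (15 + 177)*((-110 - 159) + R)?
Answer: -97536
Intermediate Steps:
R = -239 (R = -4 - 235 = -239)
(15 + 177)*((-110 - 159) + R) = (15 + 177)*((-110 - 159) - 239) = 192*(-269 - 239) = 192*(-508) = -97536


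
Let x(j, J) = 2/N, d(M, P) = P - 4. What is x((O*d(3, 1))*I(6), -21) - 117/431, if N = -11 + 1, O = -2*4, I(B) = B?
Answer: -1016/2155 ≈ -0.47146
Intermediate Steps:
d(M, P) = -4 + P
O = -8
N = -10
x(j, J) = -⅕ (x(j, J) = 2/(-10) = 2*(-⅒) = -⅕)
x((O*d(3, 1))*I(6), -21) - 117/431 = -⅕ - 117/431 = -1016/2155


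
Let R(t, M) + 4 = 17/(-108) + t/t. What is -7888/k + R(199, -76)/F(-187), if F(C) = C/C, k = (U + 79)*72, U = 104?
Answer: -24745/6588 ≈ -3.7561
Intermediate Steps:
R(t, M) = -341/108 (R(t, M) = -4 + (17/(-108) + t/t) = -4 + (17*(-1/108) + 1) = -4 + (-17/108 + 1) = -4 + 91/108 = -341/108)
k = 13176 (k = (104 + 79)*72 = 183*72 = 13176)
F(C) = 1
-7888/k + R(199, -76)/F(-187) = -7888/13176 - 341/108/1 = -7888*1/13176 - 341/108*1 = -986/1647 - 341/108 = -24745/6588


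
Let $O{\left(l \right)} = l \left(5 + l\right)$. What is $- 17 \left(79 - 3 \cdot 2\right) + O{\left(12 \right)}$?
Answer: $-1037$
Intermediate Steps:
$- 17 \left(79 - 3 \cdot 2\right) + O{\left(12 \right)} = - 17 \left(79 - 3 \cdot 2\right) + 12 \left(5 + 12\right) = - 17 \left(79 - 6\right) + 12 \cdot 17 = - 17 \left(79 - 6\right) + 204 = \left(-17\right) 73 + 204 = -1241 + 204 = -1037$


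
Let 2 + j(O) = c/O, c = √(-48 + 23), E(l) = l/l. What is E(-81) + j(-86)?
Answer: -1 - 5*I/86 ≈ -1.0 - 0.05814*I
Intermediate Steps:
E(l) = 1
c = 5*I (c = √(-25) = 5*I ≈ 5.0*I)
j(O) = -2 + 5*I/O (j(O) = -2 + (5*I)/O = -2 + 5*I/O)
E(-81) + j(-86) = 1 + (-2 + 5*I/(-86)) = 1 + (-2 + 5*I*(-1/86)) = 1 + (-2 - 5*I/86) = -1 - 5*I/86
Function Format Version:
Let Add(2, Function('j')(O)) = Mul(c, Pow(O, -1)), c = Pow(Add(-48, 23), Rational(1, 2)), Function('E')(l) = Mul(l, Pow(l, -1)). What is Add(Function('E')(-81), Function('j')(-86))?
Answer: Add(-1, Mul(Rational(-5, 86), I)) ≈ Add(-1.0000, Mul(-0.058140, I))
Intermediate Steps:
Function('E')(l) = 1
c = Mul(5, I) (c = Pow(-25, Rational(1, 2)) = Mul(5, I) ≈ Mul(5.0000, I))
Function('j')(O) = Add(-2, Mul(5, I, Pow(O, -1))) (Function('j')(O) = Add(-2, Mul(Mul(5, I), Pow(O, -1))) = Add(-2, Mul(5, I, Pow(O, -1))))
Add(Function('E')(-81), Function('j')(-86)) = Add(1, Add(-2, Mul(5, I, Pow(-86, -1)))) = Add(1, Add(-2, Mul(5, I, Rational(-1, 86)))) = Add(1, Add(-2, Mul(Rational(-5, 86), I))) = Add(-1, Mul(Rational(-5, 86), I))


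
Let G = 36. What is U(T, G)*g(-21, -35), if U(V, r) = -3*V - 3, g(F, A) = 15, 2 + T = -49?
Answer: 2250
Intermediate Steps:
T = -51 (T = -2 - 49 = -51)
U(V, r) = -3 - 3*V
U(T, G)*g(-21, -35) = (-3 - 3*(-51))*15 = (-3 + 153)*15 = 150*15 = 2250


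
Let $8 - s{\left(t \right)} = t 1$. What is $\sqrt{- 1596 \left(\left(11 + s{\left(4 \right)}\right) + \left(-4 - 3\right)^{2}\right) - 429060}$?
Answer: $2 i \sqrt{132801} \approx 728.84 i$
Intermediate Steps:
$s{\left(t \right)} = 8 - t$ ($s{\left(t \right)} = 8 - t 1 = 8 - t$)
$\sqrt{- 1596 \left(\left(11 + s{\left(4 \right)}\right) + \left(-4 - 3\right)^{2}\right) - 429060} = \sqrt{- 1596 \left(\left(11 + \left(8 - 4\right)\right) + \left(-4 - 3\right)^{2}\right) - 429060} = \sqrt{- 1596 \left(\left(11 + \left(8 - 4\right)\right) + \left(-7\right)^{2}\right) - 429060} = \sqrt{- 1596 \left(\left(11 + 4\right) + 49\right) - 429060} = \sqrt{- 1596 \left(15 + 49\right) - 429060} = \sqrt{\left(-1596\right) 64 - 429060} = \sqrt{-102144 - 429060} = \sqrt{-531204} = 2 i \sqrt{132801}$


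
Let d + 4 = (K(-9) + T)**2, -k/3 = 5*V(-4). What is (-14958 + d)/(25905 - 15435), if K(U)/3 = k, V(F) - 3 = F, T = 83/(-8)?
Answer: -293613/223360 ≈ -1.3145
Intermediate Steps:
T = -83/8 (T = 83*(-1/8) = -83/8 ≈ -10.375)
V(F) = 3 + F
k = 15 (k = -15*(3 - 4) = -15*(-1) = -3*(-5) = 15)
K(U) = 45 (K(U) = 3*15 = 45)
d = 76473/64 (d = -4 + (45 - 83/8)**2 = -4 + (277/8)**2 = -4 + 76729/64 = 76473/64 ≈ 1194.9)
(-14958 + d)/(25905 - 15435) = (-14958 + 76473/64)/(25905 - 15435) = -880839/64/10470 = -880839/64*1/10470 = -293613/223360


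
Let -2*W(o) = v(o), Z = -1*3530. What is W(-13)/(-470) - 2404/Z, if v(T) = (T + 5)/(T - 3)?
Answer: 90461/132728 ≈ 0.68155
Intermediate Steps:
Z = -3530
v(T) = (5 + T)/(-3 + T)
W(o) = -(5 + o)/(2*(-3 + o))
W(-13)/(-470) - 2404/Z = ((-5 - 1*(-13))/(2*(-3 - 13)))/(-470) - 2404/(-3530) = ((½)*(-5 + 13)/(-16))*(-1/470) - 2404*(-1/3530) = ((½)*(-1/16)*8)*(-1/470) + 1202/1765 = -¼*(-1/470) + 1202/1765 = 1/1880 + 1202/1765 = 90461/132728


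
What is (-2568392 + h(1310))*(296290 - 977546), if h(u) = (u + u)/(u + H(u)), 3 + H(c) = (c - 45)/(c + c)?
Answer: 1198777517686085312/685121 ≈ 1.7497e+12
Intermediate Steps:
H(c) = -3 + (-45 + c)/(2*c) (H(c) = -3 + (c - 45)/(c + c) = -3 + (-45 + c)/((2*c)) = -3 + (-45 + c)*(1/(2*c)) = -3 + (-45 + c)/(2*c))
h(u) = 2*u/(u + 5*(-9 - u)/(2*u)) (h(u) = (u + u)/(u + 5*(-9 - u)/(2*u)) = (2*u)/(u + 5*(-9 - u)/(2*u)) = 2*u/(u + 5*(-9 - u)/(2*u)))
(-2568392 + h(1310))*(296290 - 977546) = (-2568392 + 4*1310²/(-45 - 5*1310 + 2*1310²))*(296290 - 977546) = (-2568392 + 4*1716100/(-45 - 6550 + 2*1716100))*(-681256) = (-2568392 + 4*1716100/(-45 - 6550 + 3432200))*(-681256) = (-2568392 + 4*1716100/3425605)*(-681256) = (-2568392 + 4*1716100*(1/3425605))*(-681256) = (-2568392 + 1372880/685121)*(-681256) = -1759657922552/685121*(-681256) = 1198777517686085312/685121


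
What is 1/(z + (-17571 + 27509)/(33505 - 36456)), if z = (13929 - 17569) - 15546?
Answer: -2951/56627824 ≈ -5.2112e-5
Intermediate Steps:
z = -19186 (z = -3640 - 15546 = -19186)
1/(z + (-17571 + 27509)/(33505 - 36456)) = 1/(-19186 + (-17571 + 27509)/(33505 - 36456)) = 1/(-19186 + 9938/(-2951)) = 1/(-19186 + 9938*(-1/2951)) = 1/(-19186 - 9938/2951) = 1/(-56627824/2951) = -2951/56627824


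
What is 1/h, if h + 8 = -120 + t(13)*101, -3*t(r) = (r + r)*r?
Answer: -3/34522 ≈ -8.6901e-5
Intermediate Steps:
t(r) = -2*r²/3 (t(r) = -(r + r)*r/3 = -2*r*r/3 = -2*r²/3)
h = -34522/3 (h = -8 + (-120 - ⅔*13²*101) = -8 + (-120 - ⅔*169*101) = -8 + (-120 - 338/3*101) = -8 + (-120 - 34138/3) = -8 - 34498/3 = -34522/3 ≈ -11507.)
1/h = 1/(-34522/3) = -3/34522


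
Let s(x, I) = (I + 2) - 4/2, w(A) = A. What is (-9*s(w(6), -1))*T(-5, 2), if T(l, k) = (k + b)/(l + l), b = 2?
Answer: -18/5 ≈ -3.6000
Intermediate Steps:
T(l, k) = (2 + k)/(2*l) (T(l, k) = (k + 2)/(l + l) = (2 + k)/((2*l)) = (2 + k)*(1/(2*l)) = (2 + k)/(2*l))
s(x, I) = I (s(x, I) = (2 + I) - 4*½ = (2 + I) - 2 = I)
(-9*s(w(6), -1))*T(-5, 2) = (-9*(-1))*((½)*(2 + 2)/(-5)) = 9*((½)*(-⅕)*4) = 9*(-⅖) = -18/5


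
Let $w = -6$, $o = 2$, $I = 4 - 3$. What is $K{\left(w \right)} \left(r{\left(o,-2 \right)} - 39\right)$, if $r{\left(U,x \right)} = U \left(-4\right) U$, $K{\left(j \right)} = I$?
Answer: $-55$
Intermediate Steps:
$I = 1$
$K{\left(j \right)} = 1$
$r{\left(U,x \right)} = - 4 U^{2}$ ($r{\left(U,x \right)} = - 4 U U = - 4 U^{2}$)
$K{\left(w \right)} \left(r{\left(o,-2 \right)} - 39\right) = 1 \left(- 4 \cdot 2^{2} - 39\right) = 1 \left(\left(-4\right) 4 - 39\right) = 1 \left(-16 - 39\right) = 1 \left(-55\right) = -55$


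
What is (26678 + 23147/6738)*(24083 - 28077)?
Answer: -359019683467/3369 ≈ -1.0657e+8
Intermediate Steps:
(26678 + 23147/6738)*(24083 - 28077) = (26678 + 23147*(1/6738))*(-3994) = (26678 + 23147/6738)*(-3994) = (179779511/6738)*(-3994) = -359019683467/3369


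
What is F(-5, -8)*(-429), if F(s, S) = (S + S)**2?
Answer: -109824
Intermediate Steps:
F(s, S) = 4*S**2 (F(s, S) = (2*S)**2 = 4*S**2)
F(-5, -8)*(-429) = (4*(-8)**2)*(-429) = (4*64)*(-429) = 256*(-429) = -109824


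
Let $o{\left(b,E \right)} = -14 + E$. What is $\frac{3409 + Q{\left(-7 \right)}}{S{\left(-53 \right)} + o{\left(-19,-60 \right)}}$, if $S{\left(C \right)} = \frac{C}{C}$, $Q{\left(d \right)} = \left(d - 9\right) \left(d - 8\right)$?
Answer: $- \frac{3649}{73} \approx -49.986$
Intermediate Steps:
$Q{\left(d \right)} = \left(-9 + d\right) \left(-8 + d\right)$
$S{\left(C \right)} = 1$
$\frac{3409 + Q{\left(-7 \right)}}{S{\left(-53 \right)} + o{\left(-19,-60 \right)}} = \frac{3409 + \left(72 + \left(-7\right)^{2} - -119\right)}{1 - 74} = \frac{3409 + \left(72 + 49 + 119\right)}{1 - 74} = \frac{3409 + 240}{-73} = 3649 \left(- \frac{1}{73}\right) = - \frac{3649}{73}$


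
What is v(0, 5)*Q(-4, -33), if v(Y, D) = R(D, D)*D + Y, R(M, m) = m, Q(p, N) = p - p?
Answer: 0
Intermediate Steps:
Q(p, N) = 0
v(Y, D) = Y + D² (v(Y, D) = D*D + Y = D² + Y = Y + D²)
v(0, 5)*Q(-4, -33) = (0 + 5²)*0 = (0 + 25)*0 = 25*0 = 0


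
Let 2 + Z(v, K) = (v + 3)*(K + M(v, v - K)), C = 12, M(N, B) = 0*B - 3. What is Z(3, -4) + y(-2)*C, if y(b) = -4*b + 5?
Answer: 112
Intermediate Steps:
M(N, B) = -3 (M(N, B) = 0 - 3 = -3)
y(b) = 5 - 4*b
Z(v, K) = -2 + (-3 + K)*(3 + v) (Z(v, K) = -2 + (v + 3)*(K - 3) = -2 + (3 + v)*(-3 + K) = -2 + (-3 + K)*(3 + v))
Z(3, -4) + y(-2)*C = (-11 - 3*3 + 3*(-4) - 4*3) + (5 - 4*(-2))*12 = (-11 - 9 - 12 - 12) + (5 + 8)*12 = -44 + 13*12 = -44 + 156 = 112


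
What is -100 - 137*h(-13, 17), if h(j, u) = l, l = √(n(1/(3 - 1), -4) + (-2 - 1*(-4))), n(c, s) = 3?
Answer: -100 - 137*√5 ≈ -406.34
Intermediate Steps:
l = √5 (l = √(3 + (-2 - 1*(-4))) = √(3 + (-2 + 4)) = √(3 + 2) = √5 ≈ 2.2361)
h(j, u) = √5
-100 - 137*h(-13, 17) = -100 - 137*√5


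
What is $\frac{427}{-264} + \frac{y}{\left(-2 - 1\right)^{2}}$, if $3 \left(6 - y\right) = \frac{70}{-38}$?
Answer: $- \frac{39841}{45144} \approx -0.88253$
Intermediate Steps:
$y = \frac{377}{57}$ ($y = 6 - \frac{70 \frac{1}{-38}}{3} = 6 - \frac{70 \left(- \frac{1}{38}\right)}{3} = 6 - - \frac{35}{57} = 6 + \frac{35}{57} = \frac{377}{57} \approx 6.614$)
$\frac{427}{-264} + \frac{y}{\left(-2 - 1\right)^{2}} = \frac{427}{-264} + \frac{377}{57 \left(-2 - 1\right)^{2}} = 427 \left(- \frac{1}{264}\right) + \frac{377}{57 \left(-3\right)^{2}} = - \frac{427}{264} + \frac{377}{57 \cdot 9} = - \frac{427}{264} + \frac{377}{57} \cdot \frac{1}{9} = - \frac{427}{264} + \frac{377}{513} = - \frac{39841}{45144}$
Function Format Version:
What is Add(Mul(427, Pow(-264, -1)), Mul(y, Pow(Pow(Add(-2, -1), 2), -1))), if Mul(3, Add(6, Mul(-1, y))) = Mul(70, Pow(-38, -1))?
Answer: Rational(-39841, 45144) ≈ -0.88253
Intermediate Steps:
y = Rational(377, 57) (y = Add(6, Mul(Rational(-1, 3), Mul(70, Pow(-38, -1)))) = Add(6, Mul(Rational(-1, 3), Mul(70, Rational(-1, 38)))) = Add(6, Mul(Rational(-1, 3), Rational(-35, 19))) = Add(6, Rational(35, 57)) = Rational(377, 57) ≈ 6.6140)
Add(Mul(427, Pow(-264, -1)), Mul(y, Pow(Pow(Add(-2, -1), 2), -1))) = Add(Mul(427, Pow(-264, -1)), Mul(Rational(377, 57), Pow(Pow(Add(-2, -1), 2), -1))) = Add(Mul(427, Rational(-1, 264)), Mul(Rational(377, 57), Pow(Pow(-3, 2), -1))) = Add(Rational(-427, 264), Mul(Rational(377, 57), Pow(9, -1))) = Add(Rational(-427, 264), Mul(Rational(377, 57), Rational(1, 9))) = Add(Rational(-427, 264), Rational(377, 513)) = Rational(-39841, 45144)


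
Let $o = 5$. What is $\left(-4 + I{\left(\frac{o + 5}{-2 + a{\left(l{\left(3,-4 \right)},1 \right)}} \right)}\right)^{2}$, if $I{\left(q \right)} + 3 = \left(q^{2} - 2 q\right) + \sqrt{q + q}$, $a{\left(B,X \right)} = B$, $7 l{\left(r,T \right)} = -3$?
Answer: $\frac{26948229}{83521} + \frac{21028 i \sqrt{595}}{4913} \approx 322.65 + 104.4 i$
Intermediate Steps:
$l{\left(r,T \right)} = - \frac{3}{7}$ ($l{\left(r,T \right)} = \frac{1}{7} \left(-3\right) = - \frac{3}{7}$)
$I{\left(q \right)} = -3 + q^{2} - 2 q + \sqrt{2} \sqrt{q}$ ($I{\left(q \right)} = -3 + \left(\left(q^{2} - 2 q\right) + \sqrt{q + q}\right) = -3 + \left(\left(q^{2} - 2 q\right) + \sqrt{2 q}\right) = -3 + \left(\left(q^{2} - 2 q\right) + \sqrt{2} \sqrt{q}\right) = -3 + \left(q^{2} - 2 q + \sqrt{2} \sqrt{q}\right) = -3 + q^{2} - 2 q + \sqrt{2} \sqrt{q}$)
$\left(-4 + I{\left(\frac{o + 5}{-2 + a{\left(l{\left(3,-4 \right)},1 \right)}} \right)}\right)^{2} = \left(-4 - \left(3 - \frac{\left(5 + 5\right)^{2}}{\left(-2 - \frac{3}{7}\right)^{2}} - \sqrt{2} \sqrt{\frac{5 + 5}{-2 - \frac{3}{7}}} + \frac{2 \left(5 + 5\right)}{-2 - \frac{3}{7}}\right)\right)^{2} = \left(-4 + \left(-3 + \left(\frac{10}{- \frac{17}{7}}\right)^{2} - 2 \frac{10}{- \frac{17}{7}} + \sqrt{2} \sqrt{\frac{10}{- \frac{17}{7}}}\right)\right)^{2} = \left(-4 + \left(-3 + \left(10 \left(- \frac{7}{17}\right)\right)^{2} - 2 \cdot 10 \left(- \frac{7}{17}\right) + \sqrt{2} \sqrt{10 \left(- \frac{7}{17}\right)}\right)\right)^{2} = \left(-4 + \left(-3 + \left(- \frac{70}{17}\right)^{2} - - \frac{140}{17} + \sqrt{2} \sqrt{- \frac{70}{17}}\right)\right)^{2} = \left(-4 + \left(-3 + \frac{4900}{289} + \frac{140}{17} + \sqrt{2} \frac{i \sqrt{1190}}{17}\right)\right)^{2} = \left(-4 + \left(-3 + \frac{4900}{289} + \frac{140}{17} + \frac{2 i \sqrt{595}}{17}\right)\right)^{2} = \left(-4 + \left(\frac{6413}{289} + \frac{2 i \sqrt{595}}{17}\right)\right)^{2} = \left(\frac{5257}{289} + \frac{2 i \sqrt{595}}{17}\right)^{2}$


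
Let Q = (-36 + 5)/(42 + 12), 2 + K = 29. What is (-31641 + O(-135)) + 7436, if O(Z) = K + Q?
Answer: -1305643/54 ≈ -24179.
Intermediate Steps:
K = 27 (K = -2 + 29 = 27)
Q = -31/54 ≈ -0.57407
O(Z) = 1427/54 (O(Z) = 27 - 31/54 = 1427/54)
(-31641 + O(-135)) + 7436 = (-31641 + 1427/54) + 7436 = -1707187/54 + 7436 = -1305643/54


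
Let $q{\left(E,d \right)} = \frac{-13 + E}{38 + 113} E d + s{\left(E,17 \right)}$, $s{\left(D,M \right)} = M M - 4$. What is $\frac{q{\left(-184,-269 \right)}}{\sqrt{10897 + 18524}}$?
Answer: $- \frac{1386811 \sqrt{3269}}{211551} \approx -374.81$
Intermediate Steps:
$s{\left(D,M \right)} = -4 + M^{2}$ ($s{\left(D,M \right)} = M^{2} - 4 = -4 + M^{2}$)
$q{\left(E,d \right)} = 285 + E d \left(- \frac{13}{151} + \frac{E}{151}\right)$ ($q{\left(E,d \right)} = \frac{-13 + E}{38 + 113} E d - \left(4 - 17^{2}\right) = \frac{-13 + E}{151} E d + \left(-4 + 289\right) = \left(-13 + E\right) \frac{1}{151} E d + 285 = \left(- \frac{13}{151} + \frac{E}{151}\right) E d + 285 = E \left(- \frac{13}{151} + \frac{E}{151}\right) d + 285 = E d \left(- \frac{13}{151} + \frac{E}{151}\right) + 285 = 285 + E d \left(- \frac{13}{151} + \frac{E}{151}\right)$)
$\frac{q{\left(-184,-269 \right)}}{\sqrt{10897 + 18524}} = \frac{285 - \left(- \frac{2392}{151}\right) \left(-269\right) + \frac{1}{151} \left(-269\right) \left(-184\right)^{2}}{\sqrt{10897 + 18524}} = \frac{285 - \frac{643448}{151} + \frac{1}{151} \left(-269\right) 33856}{\sqrt{29421}} = \frac{285 - \frac{643448}{151} - \frac{9107264}{151}}{3 \sqrt{3269}} = - \frac{9707677 \frac{\sqrt{3269}}{9807}}{151} = - \frac{1386811 \sqrt{3269}}{211551}$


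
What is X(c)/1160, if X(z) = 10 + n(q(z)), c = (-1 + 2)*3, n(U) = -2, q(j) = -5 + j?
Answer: 1/145 ≈ 0.0068966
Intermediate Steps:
c = 3 (c = 1*3 = 3)
X(z) = 8 (X(z) = 10 - 2 = 8)
X(c)/1160 = 8/1160 = 8*(1/1160) = 1/145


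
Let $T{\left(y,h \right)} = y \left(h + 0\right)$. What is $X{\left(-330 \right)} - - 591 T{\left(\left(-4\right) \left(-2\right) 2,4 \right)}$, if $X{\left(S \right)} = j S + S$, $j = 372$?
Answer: $-85266$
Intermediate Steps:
$T{\left(y,h \right)} = h y$ ($T{\left(y,h \right)} = y h = h y$)
$X{\left(S \right)} = 373 S$ ($X{\left(S \right)} = 372 S + S = 373 S$)
$X{\left(-330 \right)} - - 591 T{\left(\left(-4\right) \left(-2\right) 2,4 \right)} = 373 \left(-330\right) - - 591 \cdot 4 \left(-4\right) \left(-2\right) 2 = -123090 - - 591 \cdot 4 \cdot 8 \cdot 2 = -123090 - - 591 \cdot 4 \cdot 16 = -123090 - \left(-591\right) 64 = -123090 - -37824 = -123090 + 37824 = -85266$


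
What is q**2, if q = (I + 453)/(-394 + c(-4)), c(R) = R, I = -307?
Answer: 5329/39601 ≈ 0.13457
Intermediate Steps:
q = -73/199 (q = (-307 + 453)/(-394 - 4) = 146/(-398) = 146*(-1/398) = -73/199 ≈ -0.36683)
q**2 = (-73/199)**2 = 5329/39601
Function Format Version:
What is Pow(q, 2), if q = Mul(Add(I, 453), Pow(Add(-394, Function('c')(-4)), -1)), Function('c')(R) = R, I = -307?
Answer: Rational(5329, 39601) ≈ 0.13457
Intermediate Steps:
q = Rational(-73, 199) (q = Mul(Add(-307, 453), Pow(Add(-394, -4), -1)) = Mul(146, Pow(-398, -1)) = Mul(146, Rational(-1, 398)) = Rational(-73, 199) ≈ -0.36683)
Pow(q, 2) = Pow(Rational(-73, 199), 2) = Rational(5329, 39601)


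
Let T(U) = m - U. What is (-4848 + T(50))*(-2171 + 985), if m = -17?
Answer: 5829190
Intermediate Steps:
T(U) = -17 - U
(-4848 + T(50))*(-2171 + 985) = (-4848 + (-17 - 1*50))*(-2171 + 985) = (-4848 + (-17 - 50))*(-1186) = (-4848 - 67)*(-1186) = -4915*(-1186) = 5829190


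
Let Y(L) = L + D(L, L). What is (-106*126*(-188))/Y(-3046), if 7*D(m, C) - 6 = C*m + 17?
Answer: 17576496/9256817 ≈ 1.8988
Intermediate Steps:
D(m, C) = 23/7 + C*m/7 (D(m, C) = 6/7 + (C*m + 17)/7 = 6/7 + (17 + C*m)/7 = 6/7 + (17/7 + C*m/7) = 23/7 + C*m/7)
Y(L) = 23/7 + L + L²/7 (Y(L) = L + (23/7 + L*L/7) = L + (23/7 + L²/7) = 23/7 + L + L²/7)
(-106*126*(-188))/Y(-3046) = (-106*126*(-188))/(23/7 - 3046 + (⅐)*(-3046)²) = (-13356*(-188))/(23/7 - 3046 + (⅐)*9278116) = 2510928/(23/7 - 3046 + 9278116/7) = 2510928/(9256817/7) = 2510928*(7/9256817) = 17576496/9256817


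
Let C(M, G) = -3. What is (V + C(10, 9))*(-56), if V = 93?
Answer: -5040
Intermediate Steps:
(V + C(10, 9))*(-56) = (93 - 3)*(-56) = 90*(-56) = -5040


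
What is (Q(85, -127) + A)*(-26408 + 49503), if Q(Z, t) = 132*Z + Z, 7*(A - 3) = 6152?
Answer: 1970188260/7 ≈ 2.8146e+8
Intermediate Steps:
A = 6173/7 (A = 3 + (1/7)*6152 = 3 + 6152/7 = 6173/7 ≈ 881.86)
Q(Z, t) = 133*Z
(Q(85, -127) + A)*(-26408 + 49503) = (133*85 + 6173/7)*(-26408 + 49503) = (11305 + 6173/7)*23095 = (85308/7)*23095 = 1970188260/7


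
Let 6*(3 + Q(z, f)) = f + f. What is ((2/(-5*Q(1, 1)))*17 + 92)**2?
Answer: 3575881/400 ≈ 8939.7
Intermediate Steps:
Q(z, f) = -3 + f/3 (Q(z, f) = -3 + (f + f)/6 = -3 + (2*f)/6 = -3 + f/3)
((2/(-5*Q(1, 1)))*17 + 92)**2 = ((2/(-5*(-3 + (1/3)*1)))*17 + 92)**2 = ((2/(-5*(-3 + 1/3)))*17 + 92)**2 = ((2/(-5*(-8/3)))*17 + 92)**2 = ((2/(40/3))*17 + 92)**2 = (((3/40)*2)*17 + 92)**2 = ((3/20)*17 + 92)**2 = (51/20 + 92)**2 = (1891/20)**2 = 3575881/400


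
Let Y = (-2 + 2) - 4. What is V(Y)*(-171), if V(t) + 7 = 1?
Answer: 1026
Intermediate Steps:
Y = -4 (Y = 0 - 4 = -4)
V(t) = -6 (V(t) = -7 + 1 = -6)
V(Y)*(-171) = -6*(-171) = 1026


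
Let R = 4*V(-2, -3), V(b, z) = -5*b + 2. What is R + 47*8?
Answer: 424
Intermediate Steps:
V(b, z) = 2 - 5*b
R = 48 (R = 4*(2 - 5*(-2)) = 4*(2 + 10) = 4*12 = 48)
R + 47*8 = 48 + 47*8 = 48 + 376 = 424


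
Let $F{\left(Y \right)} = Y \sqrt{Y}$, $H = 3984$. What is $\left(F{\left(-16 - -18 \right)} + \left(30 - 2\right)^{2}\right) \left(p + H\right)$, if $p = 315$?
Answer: $3370416 + 8598 \sqrt{2} \approx 3.3826 \cdot 10^{6}$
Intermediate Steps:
$F{\left(Y \right)} = Y^{\frac{3}{2}}$
$\left(F{\left(-16 - -18 \right)} + \left(30 - 2\right)^{2}\right) \left(p + H\right) = \left(\left(-16 - -18\right)^{\frac{3}{2}} + \left(30 - 2\right)^{2}\right) \left(315 + 3984\right) = \left(\left(-16 + 18\right)^{\frac{3}{2}} + 28^{2}\right) 4299 = \left(2^{\frac{3}{2}} + 784\right) 4299 = \left(2 \sqrt{2} + 784\right) 4299 = \left(784 + 2 \sqrt{2}\right) 4299 = 3370416 + 8598 \sqrt{2}$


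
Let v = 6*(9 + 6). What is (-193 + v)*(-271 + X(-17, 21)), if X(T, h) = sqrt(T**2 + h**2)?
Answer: 27913 - 103*sqrt(730) ≈ 25130.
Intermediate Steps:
v = 90 (v = 6*15 = 90)
(-193 + v)*(-271 + X(-17, 21)) = (-193 + 90)*(-271 + sqrt((-17)**2 + 21**2)) = -103*(-271 + sqrt(289 + 441)) = -103*(-271 + sqrt(730)) = 27913 - 103*sqrt(730)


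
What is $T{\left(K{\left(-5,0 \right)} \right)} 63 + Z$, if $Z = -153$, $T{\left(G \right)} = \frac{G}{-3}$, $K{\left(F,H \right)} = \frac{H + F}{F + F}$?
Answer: $- \frac{327}{2} \approx -163.5$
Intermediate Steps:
$K{\left(F,H \right)} = \frac{F + H}{2 F}$
$T{\left(G \right)} = - \frac{G}{3}$ ($T{\left(G \right)} = G \left(- \frac{1}{3}\right) = - \frac{G}{3}$)
$T{\left(K{\left(-5,0 \right)} \right)} 63 + Z = - \frac{\frac{1}{2} \frac{1}{-5} \left(-5 + 0\right)}{3} \cdot 63 - 153 = - \frac{\frac{1}{2} \left(- \frac{1}{5}\right) \left(-5\right)}{3} \cdot 63 - 153 = \left(- \frac{1}{3}\right) \frac{1}{2} \cdot 63 - 153 = \left(- \frac{1}{6}\right) 63 - 153 = - \frac{21}{2} - 153 = - \frac{327}{2}$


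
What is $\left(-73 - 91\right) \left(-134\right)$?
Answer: $21976$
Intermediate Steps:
$\left(-73 - 91\right) \left(-134\right) = \left(-164\right) \left(-134\right) = 21976$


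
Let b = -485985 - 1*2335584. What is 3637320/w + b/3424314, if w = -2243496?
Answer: -260909785607/106700482802 ≈ -2.4453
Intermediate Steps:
b = -2821569 (b = -485985 - 2335584 = -2821569)
3637320/w + b/3424314 = 3637320/(-2243496) - 2821569/3424314 = 3637320*(-1/2243496) - 2821569*1/3424314 = -151555/93479 - 940523/1141438 = -260909785607/106700482802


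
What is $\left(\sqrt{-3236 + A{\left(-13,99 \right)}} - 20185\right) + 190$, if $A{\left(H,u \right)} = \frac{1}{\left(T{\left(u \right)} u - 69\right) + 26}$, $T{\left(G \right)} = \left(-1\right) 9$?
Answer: $-19995 + \frac{15 i \sqrt{12546422}}{934} \approx -19995.0 + 56.886 i$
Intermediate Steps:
$T{\left(G \right)} = -9$
$A{\left(H,u \right)} = \frac{1}{-43 - 9 u}$ ($A{\left(H,u \right)} = \frac{1}{\left(- 9 u - 69\right) + 26} = \frac{1}{\left(-69 - 9 u\right) + 26} = \frac{1}{-43 - 9 u}$)
$\left(\sqrt{-3236 + A{\left(-13,99 \right)}} - 20185\right) + 190 = \left(\sqrt{-3236 + \frac{1}{-43 - 891}} - 20185\right) + 190 = \left(\sqrt{-3236 + \frac{1}{-934}} - 20185\right) + 190 = \left(\sqrt{-3236 - \frac{1}{934}} - 20185\right) + 190 = \left(\sqrt{- \frac{3022425}{934}} - 20185\right) + 190 = \left(\frac{15 i \sqrt{12546422}}{934} - 20185\right) + 190 = \left(-20185 + \frac{15 i \sqrt{12546422}}{934}\right) + 190 = -19995 + \frac{15 i \sqrt{12546422}}{934}$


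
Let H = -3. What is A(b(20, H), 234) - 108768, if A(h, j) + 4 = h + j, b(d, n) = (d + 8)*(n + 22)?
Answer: -108006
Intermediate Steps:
b(d, n) = (8 + d)*(22 + n)
A(h, j) = -4 + h + j (A(h, j) = -4 + (h + j) = -4 + h + j)
A(b(20, H), 234) - 108768 = (-4 + (176 + 8*(-3) + 22*20 + 20*(-3)) + 234) - 108768 = (-4 + (176 - 24 + 440 - 60) + 234) - 108768 = (-4 + 532 + 234) - 108768 = 762 - 108768 = -108006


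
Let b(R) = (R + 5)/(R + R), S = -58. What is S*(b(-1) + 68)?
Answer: -3828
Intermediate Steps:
b(R) = (5 + R)/(2*R) (b(R) = (5 + R)/((2*R)) = (5 + R)*(1/(2*R)) = (5 + R)/(2*R))
S*(b(-1) + 68) = -58*((½)*(5 - 1)/(-1) + 68) = -58*((½)*(-1)*4 + 68) = -58*(-2 + 68) = -58*66 = -3828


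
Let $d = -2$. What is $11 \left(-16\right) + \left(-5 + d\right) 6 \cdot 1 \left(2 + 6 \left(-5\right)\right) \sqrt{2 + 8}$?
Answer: $-176 + 1176 \sqrt{10} \approx 3542.8$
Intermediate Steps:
$11 \left(-16\right) + \left(-5 + d\right) 6 \cdot 1 \left(2 + 6 \left(-5\right)\right) \sqrt{2 + 8} = 11 \left(-16\right) + \left(-5 - 2\right) 6 \cdot 1 \left(2 + 6 \left(-5\right)\right) \sqrt{2 + 8} = -176 + - 7 \cdot 6 \left(2 - 30\right) \sqrt{10} = -176 + - 7 \cdot 6 \left(-28\right) \sqrt{10} = -176 + \left(-7\right) \left(-168\right) \sqrt{10} = -176 + 1176 \sqrt{10}$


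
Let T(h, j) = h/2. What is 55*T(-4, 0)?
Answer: -110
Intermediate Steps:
T(h, j) = h/2 (T(h, j) = h*(1/2) = h/2)
55*T(-4, 0) = 55*((1/2)*(-4)) = 55*(-2) = -110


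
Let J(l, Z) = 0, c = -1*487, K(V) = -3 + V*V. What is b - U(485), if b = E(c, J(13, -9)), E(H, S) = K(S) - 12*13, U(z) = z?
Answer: -644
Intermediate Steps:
K(V) = -3 + V²
c = -487
E(H, S) = -159 + S² (E(H, S) = (-3 + S²) - 12*13 = (-3 + S²) - 156 = -159 + S²)
b = -159 (b = -159 + 0² = -159 + 0 = -159)
b - U(485) = -159 - 1*485 = -159 - 485 = -644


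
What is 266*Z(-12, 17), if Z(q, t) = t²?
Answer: 76874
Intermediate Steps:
266*Z(-12, 17) = 266*17² = 266*289 = 76874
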